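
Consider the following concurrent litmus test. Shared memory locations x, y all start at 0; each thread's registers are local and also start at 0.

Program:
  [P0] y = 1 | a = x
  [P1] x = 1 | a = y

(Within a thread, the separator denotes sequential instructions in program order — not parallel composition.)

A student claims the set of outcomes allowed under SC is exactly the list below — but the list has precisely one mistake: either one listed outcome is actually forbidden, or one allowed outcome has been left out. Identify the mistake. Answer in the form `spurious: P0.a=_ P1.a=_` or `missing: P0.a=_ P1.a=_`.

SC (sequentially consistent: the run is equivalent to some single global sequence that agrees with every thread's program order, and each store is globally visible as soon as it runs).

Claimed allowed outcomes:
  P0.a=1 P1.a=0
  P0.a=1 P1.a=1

outcome vector order: (P0.a,P1.a)
SC: 3 outcomes — {<0 1> <1 0> <1 1>}
SC∖claimed = {<0 1>}

missing: P0.a=0 P1.a=1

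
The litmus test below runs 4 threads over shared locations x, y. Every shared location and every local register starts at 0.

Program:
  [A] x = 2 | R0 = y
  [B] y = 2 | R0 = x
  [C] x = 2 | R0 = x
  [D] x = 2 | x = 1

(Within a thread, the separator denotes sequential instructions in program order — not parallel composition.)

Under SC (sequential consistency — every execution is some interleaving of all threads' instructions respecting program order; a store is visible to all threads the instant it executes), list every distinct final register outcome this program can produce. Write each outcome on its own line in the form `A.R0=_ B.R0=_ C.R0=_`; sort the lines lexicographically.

A.R0=0 B.R0=1 C.R0=1
A.R0=0 B.R0=1 C.R0=2
A.R0=0 B.R0=2 C.R0=1
A.R0=0 B.R0=2 C.R0=2
A.R0=2 B.R0=0 C.R0=1
A.R0=2 B.R0=0 C.R0=2
A.R0=2 B.R0=1 C.R0=1
A.R0=2 B.R0=1 C.R0=2
A.R0=2 B.R0=2 C.R0=1
A.R0=2 B.R0=2 C.R0=2

outcome vector order: (A.R0,B.R0,C.R0)
|SC outcomes| = 10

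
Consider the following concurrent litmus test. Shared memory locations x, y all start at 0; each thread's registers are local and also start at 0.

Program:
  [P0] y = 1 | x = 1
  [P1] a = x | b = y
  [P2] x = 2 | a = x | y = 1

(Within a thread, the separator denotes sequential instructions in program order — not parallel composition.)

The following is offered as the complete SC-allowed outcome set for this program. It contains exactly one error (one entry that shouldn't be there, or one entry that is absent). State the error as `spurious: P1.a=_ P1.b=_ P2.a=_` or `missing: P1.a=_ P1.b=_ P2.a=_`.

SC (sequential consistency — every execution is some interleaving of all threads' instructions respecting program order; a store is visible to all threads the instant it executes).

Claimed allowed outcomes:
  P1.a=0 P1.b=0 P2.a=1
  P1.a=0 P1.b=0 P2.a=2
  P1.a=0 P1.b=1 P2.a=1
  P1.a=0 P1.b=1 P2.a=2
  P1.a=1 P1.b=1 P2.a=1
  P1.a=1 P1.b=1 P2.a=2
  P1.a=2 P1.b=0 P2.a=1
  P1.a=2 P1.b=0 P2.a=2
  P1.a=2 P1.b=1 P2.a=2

missing: P1.a=2 P1.b=1 P2.a=1

outcome vector order: (P1.a,P1.b,P2.a)
under SC → (0,0,1); (0,0,2); (0,1,1); (0,1,2); (1,1,1); (1,1,2); (2,0,1); (2,0,2); (2,1,1); (2,1,2)
SC∖claimed = {(2,1,1)}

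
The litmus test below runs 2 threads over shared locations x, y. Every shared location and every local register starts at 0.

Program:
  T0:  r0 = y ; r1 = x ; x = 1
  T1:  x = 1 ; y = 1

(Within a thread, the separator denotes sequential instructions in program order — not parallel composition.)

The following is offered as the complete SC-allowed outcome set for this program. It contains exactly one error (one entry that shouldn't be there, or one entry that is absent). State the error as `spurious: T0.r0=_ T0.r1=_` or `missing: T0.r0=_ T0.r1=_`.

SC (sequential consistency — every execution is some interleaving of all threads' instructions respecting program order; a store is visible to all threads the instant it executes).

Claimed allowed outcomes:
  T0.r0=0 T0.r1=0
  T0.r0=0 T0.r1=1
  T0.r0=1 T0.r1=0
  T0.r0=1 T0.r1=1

spurious: T0.r0=1 T0.r1=0

outcome vector order: (T0.r0,T0.r1)
SC (3): 00 01 11
claimed∖SC = {10}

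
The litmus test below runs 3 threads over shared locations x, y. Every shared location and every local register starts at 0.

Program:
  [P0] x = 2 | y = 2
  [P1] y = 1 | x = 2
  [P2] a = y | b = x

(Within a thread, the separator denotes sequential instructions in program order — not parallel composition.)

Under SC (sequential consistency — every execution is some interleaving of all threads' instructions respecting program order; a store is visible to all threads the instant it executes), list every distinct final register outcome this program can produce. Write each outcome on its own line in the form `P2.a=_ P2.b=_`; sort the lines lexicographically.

P2.a=0 P2.b=0
P2.a=0 P2.b=2
P2.a=1 P2.b=0
P2.a=1 P2.b=2
P2.a=2 P2.b=2

outcome vector order: (P2.a,P2.b)
|SC outcomes| = 5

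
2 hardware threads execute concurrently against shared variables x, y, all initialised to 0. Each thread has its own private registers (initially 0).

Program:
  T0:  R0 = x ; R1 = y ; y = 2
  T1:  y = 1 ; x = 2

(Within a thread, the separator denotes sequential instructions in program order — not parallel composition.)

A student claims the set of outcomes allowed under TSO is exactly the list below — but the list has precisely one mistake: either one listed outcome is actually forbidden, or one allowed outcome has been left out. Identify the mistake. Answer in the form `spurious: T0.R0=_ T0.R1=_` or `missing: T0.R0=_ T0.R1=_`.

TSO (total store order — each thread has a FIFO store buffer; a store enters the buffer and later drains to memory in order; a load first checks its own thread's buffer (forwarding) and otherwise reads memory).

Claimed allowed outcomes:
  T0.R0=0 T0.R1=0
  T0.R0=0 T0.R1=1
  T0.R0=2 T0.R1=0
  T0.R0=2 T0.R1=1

spurious: T0.R0=2 T0.R1=0

outcome vector order: (T0.R0,T0.R1)
[TSO] allowed = {<0 0> <0 1> <2 1>}
claimed∖TSO = {<2 0>}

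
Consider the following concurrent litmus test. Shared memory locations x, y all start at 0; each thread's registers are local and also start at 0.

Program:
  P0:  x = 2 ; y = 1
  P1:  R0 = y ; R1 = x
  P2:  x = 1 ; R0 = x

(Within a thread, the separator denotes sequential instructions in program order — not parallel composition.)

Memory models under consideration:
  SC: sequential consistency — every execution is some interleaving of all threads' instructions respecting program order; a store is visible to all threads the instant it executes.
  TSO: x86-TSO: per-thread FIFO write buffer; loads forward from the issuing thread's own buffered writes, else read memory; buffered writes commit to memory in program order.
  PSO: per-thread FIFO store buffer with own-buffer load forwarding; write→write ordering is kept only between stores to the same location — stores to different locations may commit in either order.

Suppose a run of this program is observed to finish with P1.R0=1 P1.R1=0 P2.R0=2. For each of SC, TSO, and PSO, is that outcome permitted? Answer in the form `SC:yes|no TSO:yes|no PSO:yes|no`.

SC:no TSO:no PSO:yes

outcome vector order: (P1.R0,P1.R1,P2.R0)
under SC → 001, 002, 011, 012, 021, 022, 111, 121, 122
under TSO → 001, 002, 011, 012, 021, 022, 111, 121, 122
under PSO → 001, 002, 011, 012, 021, 022, 101, 102, 111, 112, 121, 122
target 102 ∈ {PSO}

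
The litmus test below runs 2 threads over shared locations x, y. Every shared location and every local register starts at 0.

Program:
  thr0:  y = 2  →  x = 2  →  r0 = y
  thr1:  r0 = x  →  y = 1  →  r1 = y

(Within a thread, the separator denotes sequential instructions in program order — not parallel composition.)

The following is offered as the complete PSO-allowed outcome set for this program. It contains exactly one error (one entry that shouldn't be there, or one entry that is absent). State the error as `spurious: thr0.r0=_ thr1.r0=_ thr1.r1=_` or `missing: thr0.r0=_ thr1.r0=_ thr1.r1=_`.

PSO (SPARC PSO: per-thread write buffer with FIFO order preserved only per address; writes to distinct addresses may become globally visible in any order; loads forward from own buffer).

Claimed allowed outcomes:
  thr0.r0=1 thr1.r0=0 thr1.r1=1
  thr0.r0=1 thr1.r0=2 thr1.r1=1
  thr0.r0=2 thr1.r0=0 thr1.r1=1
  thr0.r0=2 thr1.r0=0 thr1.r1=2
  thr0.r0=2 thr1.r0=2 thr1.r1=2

missing: thr0.r0=2 thr1.r0=2 thr1.r1=1

outcome vector order: (thr0.r0,thr1.r0,thr1.r1)
under PSO → (1,0,1), (1,2,1), (2,0,1), (2,0,2), (2,2,1), (2,2,2)
PSO∖claimed = {(2,2,1)}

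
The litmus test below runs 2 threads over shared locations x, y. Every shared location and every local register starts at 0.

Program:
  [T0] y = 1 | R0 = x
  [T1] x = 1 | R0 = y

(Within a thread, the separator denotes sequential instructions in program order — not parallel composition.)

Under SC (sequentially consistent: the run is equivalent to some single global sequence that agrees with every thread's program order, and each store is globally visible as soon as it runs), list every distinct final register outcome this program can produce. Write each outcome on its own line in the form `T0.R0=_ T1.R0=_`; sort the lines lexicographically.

outcome vector order: (T0.R0,T1.R0)
|SC outcomes| = 3

T0.R0=0 T1.R0=1
T0.R0=1 T1.R0=0
T0.R0=1 T1.R0=1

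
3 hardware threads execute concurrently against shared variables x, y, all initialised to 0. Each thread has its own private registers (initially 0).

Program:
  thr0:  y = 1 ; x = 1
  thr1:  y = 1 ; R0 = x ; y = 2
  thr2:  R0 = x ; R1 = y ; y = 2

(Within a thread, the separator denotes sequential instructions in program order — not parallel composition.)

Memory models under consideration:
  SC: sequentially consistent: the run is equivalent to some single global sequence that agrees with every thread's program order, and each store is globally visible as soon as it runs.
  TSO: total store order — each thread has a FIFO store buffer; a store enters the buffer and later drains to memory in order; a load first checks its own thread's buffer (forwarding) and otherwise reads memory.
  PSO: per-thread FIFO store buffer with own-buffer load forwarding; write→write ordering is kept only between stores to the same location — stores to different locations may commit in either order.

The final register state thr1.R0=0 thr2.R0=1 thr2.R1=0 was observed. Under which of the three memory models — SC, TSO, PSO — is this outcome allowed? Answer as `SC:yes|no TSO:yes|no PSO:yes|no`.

outcome vector order: (thr1.R0,thr2.R0,thr2.R1)
under SC → 0/0/0 0/0/1 0/0/2 0/1/1 0/1/2 1/0/0 1/0/1 1/0/2 1/1/1 1/1/2
under TSO → 0/0/0 0/0/1 0/0/2 0/1/1 0/1/2 1/0/0 1/0/1 1/0/2 1/1/1 1/1/2
under PSO → 0/0/0 0/0/1 0/0/2 0/1/0 0/1/1 0/1/2 1/0/0 1/0/1 1/0/2 1/1/0 1/1/1 1/1/2
target 0/1/0 ∈ {PSO}

SC:no TSO:no PSO:yes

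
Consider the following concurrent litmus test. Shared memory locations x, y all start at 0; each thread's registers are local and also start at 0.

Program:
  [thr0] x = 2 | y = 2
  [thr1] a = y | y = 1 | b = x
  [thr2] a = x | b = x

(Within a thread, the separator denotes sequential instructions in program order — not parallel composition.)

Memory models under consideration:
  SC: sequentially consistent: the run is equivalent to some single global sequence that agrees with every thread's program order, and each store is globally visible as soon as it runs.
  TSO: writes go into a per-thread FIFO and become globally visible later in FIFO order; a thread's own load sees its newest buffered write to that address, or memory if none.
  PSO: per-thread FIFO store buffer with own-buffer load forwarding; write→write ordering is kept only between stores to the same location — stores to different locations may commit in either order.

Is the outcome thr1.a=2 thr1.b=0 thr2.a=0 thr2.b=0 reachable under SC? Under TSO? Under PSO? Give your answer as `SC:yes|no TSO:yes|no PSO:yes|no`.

outcome vector order: (thr1.a,thr1.b,thr2.a,thr2.b)
under SC → <0 0 0 0>; <0 0 0 2>; <0 0 2 2>; <0 2 0 0>; <0 2 0 2>; <0 2 2 2>; <2 2 0 0>; <2 2 0 2>; <2 2 2 2>
under TSO → <0 0 0 0>; <0 0 0 2>; <0 0 2 2>; <0 2 0 0>; <0 2 0 2>; <0 2 2 2>; <2 2 0 0>; <2 2 0 2>; <2 2 2 2>
under PSO → <0 0 0 0>; <0 0 0 2>; <0 0 2 2>; <0 2 0 0>; <0 2 0 2>; <0 2 2 2>; <2 0 0 0>; <2 0 0 2>; <2 0 2 2>; <2 2 0 0>; <2 2 0 2>; <2 2 2 2>
target <2 0 0 0> ∈ {PSO}

SC:no TSO:no PSO:yes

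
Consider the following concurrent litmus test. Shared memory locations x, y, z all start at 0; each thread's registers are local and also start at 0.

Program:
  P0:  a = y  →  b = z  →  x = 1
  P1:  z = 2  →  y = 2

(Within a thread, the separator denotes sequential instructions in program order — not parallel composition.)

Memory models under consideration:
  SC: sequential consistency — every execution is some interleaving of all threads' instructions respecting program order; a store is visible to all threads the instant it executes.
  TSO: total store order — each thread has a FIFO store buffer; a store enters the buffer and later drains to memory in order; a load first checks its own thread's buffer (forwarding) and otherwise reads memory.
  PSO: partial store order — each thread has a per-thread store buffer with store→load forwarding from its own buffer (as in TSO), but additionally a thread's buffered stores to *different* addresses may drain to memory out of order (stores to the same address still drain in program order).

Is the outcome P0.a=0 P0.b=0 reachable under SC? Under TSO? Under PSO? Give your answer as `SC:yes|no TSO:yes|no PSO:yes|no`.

SC:yes TSO:yes PSO:yes

outcome vector order: (P0.a,P0.b)
SC: 3 outcomes — {(0,0) (0,2) (2,2)}
TSO: 3 outcomes — {(0,0) (0,2) (2,2)}
PSO: 4 outcomes — {(0,0) (0,2) (2,0) (2,2)}
target (0,0) ∈ {SC,TSO,PSO}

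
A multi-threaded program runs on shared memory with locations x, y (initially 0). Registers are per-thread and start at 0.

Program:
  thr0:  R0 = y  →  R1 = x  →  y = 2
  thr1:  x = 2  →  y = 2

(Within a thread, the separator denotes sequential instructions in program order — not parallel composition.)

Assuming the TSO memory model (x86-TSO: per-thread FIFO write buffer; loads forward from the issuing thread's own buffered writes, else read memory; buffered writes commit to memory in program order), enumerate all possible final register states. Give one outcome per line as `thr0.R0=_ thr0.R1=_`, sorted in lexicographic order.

outcome vector order: (thr0.R0,thr0.R1)
|TSO outcomes| = 3

thr0.R0=0 thr0.R1=0
thr0.R0=0 thr0.R1=2
thr0.R0=2 thr0.R1=2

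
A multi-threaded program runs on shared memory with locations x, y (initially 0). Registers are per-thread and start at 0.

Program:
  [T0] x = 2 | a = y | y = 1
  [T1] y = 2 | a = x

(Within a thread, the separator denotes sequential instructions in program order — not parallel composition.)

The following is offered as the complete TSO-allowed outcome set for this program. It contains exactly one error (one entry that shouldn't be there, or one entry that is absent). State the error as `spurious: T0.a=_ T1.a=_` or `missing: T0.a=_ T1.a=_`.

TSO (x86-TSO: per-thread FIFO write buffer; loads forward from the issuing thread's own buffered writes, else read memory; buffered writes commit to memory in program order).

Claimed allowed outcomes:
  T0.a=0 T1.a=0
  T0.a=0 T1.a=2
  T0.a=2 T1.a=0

missing: T0.a=2 T1.a=2

outcome vector order: (T0.a,T1.a)
TSO: 4 outcomes — {00, 02, 20, 22}
TSO∖claimed = {22}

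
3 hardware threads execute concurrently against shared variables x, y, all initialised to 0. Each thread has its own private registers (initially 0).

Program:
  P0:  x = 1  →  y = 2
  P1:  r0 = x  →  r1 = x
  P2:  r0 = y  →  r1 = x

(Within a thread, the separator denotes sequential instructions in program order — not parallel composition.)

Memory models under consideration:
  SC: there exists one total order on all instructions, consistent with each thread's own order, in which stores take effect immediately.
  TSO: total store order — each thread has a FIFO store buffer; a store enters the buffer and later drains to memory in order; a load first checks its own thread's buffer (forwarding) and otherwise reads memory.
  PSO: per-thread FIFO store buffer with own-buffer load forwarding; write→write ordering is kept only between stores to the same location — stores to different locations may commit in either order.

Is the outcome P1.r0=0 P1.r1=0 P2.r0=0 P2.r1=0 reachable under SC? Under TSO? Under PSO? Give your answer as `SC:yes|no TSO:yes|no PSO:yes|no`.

outcome vector order: (P1.r0,P1.r1,P2.r0,P2.r1)
[SC] allowed = {0000 0001 0021 0100 0101 0121 1100 1101 1121}
[TSO] allowed = {0000 0001 0021 0100 0101 0121 1100 1101 1121}
[PSO] allowed = {0000 0001 0020 0021 0100 0101 0120 0121 1100 1101 1120 1121}
target 0000 ∈ {SC,TSO,PSO}

SC:yes TSO:yes PSO:yes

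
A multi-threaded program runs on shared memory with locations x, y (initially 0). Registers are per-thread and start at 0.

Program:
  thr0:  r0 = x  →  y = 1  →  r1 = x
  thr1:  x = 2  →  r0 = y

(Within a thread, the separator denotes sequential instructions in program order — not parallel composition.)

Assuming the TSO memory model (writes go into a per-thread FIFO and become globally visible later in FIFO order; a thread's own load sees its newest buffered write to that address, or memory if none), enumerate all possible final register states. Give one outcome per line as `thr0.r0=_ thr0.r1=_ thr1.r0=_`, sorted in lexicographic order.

outcome vector order: (thr0.r0,thr0.r1,thr1.r0)
|TSO outcomes| = 6

thr0.r0=0 thr0.r1=0 thr1.r0=0
thr0.r0=0 thr0.r1=0 thr1.r0=1
thr0.r0=0 thr0.r1=2 thr1.r0=0
thr0.r0=0 thr0.r1=2 thr1.r0=1
thr0.r0=2 thr0.r1=2 thr1.r0=0
thr0.r0=2 thr0.r1=2 thr1.r0=1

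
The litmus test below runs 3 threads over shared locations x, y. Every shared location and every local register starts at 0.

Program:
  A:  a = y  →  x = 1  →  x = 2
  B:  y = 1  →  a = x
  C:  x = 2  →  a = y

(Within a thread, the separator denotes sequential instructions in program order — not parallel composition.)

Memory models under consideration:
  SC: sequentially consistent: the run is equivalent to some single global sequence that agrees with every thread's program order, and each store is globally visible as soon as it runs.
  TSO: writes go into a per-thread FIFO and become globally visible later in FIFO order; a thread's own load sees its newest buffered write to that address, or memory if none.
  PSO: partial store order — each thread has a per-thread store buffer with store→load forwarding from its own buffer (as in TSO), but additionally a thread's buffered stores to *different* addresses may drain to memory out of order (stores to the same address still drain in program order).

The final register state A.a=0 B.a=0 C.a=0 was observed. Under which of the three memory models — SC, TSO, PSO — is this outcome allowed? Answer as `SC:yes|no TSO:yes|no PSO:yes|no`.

outcome vector order: (A.a,B.a,C.a)
SC (10): 001, 010, 011, 020, 021, 101, 110, 111, 120, 121
TSO (12): 000, 001, 010, 011, 020, 021, 100, 101, 110, 111, 120, 121
PSO (12): 000, 001, 010, 011, 020, 021, 100, 101, 110, 111, 120, 121
target 000 ∈ {TSO,PSO}

SC:no TSO:yes PSO:yes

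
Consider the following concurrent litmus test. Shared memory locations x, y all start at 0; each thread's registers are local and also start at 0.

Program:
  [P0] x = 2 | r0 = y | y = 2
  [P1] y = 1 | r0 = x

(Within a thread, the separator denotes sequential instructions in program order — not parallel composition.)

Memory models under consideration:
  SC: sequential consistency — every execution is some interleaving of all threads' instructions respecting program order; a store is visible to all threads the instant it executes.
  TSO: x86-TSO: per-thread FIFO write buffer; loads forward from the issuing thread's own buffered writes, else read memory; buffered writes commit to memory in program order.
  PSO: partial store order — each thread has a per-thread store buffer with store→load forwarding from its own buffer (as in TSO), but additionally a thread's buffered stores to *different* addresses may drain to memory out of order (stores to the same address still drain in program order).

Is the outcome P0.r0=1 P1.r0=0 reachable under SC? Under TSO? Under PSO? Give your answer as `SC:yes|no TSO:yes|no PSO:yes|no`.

outcome vector order: (P0.r0,P1.r0)
SC: 3 outcomes — {0/2, 1/0, 1/2}
TSO: 4 outcomes — {0/0, 0/2, 1/0, 1/2}
PSO: 4 outcomes — {0/0, 0/2, 1/0, 1/2}
target 1/0 ∈ {SC,TSO,PSO}

SC:yes TSO:yes PSO:yes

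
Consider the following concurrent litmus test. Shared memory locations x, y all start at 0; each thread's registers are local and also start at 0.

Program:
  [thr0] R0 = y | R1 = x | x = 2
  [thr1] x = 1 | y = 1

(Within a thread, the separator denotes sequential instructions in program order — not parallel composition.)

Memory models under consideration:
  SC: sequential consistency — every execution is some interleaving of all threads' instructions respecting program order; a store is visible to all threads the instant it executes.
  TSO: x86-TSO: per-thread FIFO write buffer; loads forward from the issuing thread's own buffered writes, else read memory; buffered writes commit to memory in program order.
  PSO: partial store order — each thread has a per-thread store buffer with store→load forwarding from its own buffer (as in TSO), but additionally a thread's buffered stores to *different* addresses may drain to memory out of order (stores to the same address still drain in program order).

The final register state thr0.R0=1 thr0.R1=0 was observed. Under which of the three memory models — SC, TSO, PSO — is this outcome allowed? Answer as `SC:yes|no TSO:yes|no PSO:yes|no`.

SC:no TSO:no PSO:yes

outcome vector order: (thr0.R0,thr0.R1)
SC: 3 outcomes — {00, 01, 11}
TSO: 3 outcomes — {00, 01, 11}
PSO: 4 outcomes — {00, 01, 10, 11}
target 10 ∈ {PSO}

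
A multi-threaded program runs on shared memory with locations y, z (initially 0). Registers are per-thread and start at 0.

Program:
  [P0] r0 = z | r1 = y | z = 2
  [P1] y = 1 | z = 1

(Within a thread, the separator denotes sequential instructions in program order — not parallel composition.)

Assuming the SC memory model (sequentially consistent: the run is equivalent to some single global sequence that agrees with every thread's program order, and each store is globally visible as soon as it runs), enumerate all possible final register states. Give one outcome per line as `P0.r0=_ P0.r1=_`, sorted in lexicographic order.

P0.r0=0 P0.r1=0
P0.r0=0 P0.r1=1
P0.r0=1 P0.r1=1

outcome vector order: (P0.r0,P0.r1)
|SC outcomes| = 3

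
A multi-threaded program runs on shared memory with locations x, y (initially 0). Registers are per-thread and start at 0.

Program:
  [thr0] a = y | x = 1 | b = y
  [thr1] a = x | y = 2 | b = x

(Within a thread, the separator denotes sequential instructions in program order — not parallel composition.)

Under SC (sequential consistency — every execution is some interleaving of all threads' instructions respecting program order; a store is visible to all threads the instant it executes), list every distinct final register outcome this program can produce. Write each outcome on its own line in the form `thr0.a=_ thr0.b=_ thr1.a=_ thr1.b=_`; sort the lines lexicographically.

outcome vector order: (thr0.a,thr0.b,thr1.a,thr1.b)
|SC outcomes| = 7

thr0.a=0 thr0.b=0 thr1.a=0 thr1.b=1
thr0.a=0 thr0.b=0 thr1.a=1 thr1.b=1
thr0.a=0 thr0.b=2 thr1.a=0 thr1.b=0
thr0.a=0 thr0.b=2 thr1.a=0 thr1.b=1
thr0.a=0 thr0.b=2 thr1.a=1 thr1.b=1
thr0.a=2 thr0.b=2 thr1.a=0 thr1.b=0
thr0.a=2 thr0.b=2 thr1.a=0 thr1.b=1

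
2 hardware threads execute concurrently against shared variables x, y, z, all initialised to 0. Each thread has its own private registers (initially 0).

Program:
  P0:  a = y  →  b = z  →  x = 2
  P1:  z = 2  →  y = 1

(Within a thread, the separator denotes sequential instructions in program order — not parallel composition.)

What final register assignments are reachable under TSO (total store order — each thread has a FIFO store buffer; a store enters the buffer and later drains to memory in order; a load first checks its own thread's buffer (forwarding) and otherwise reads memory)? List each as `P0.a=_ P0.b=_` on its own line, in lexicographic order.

outcome vector order: (P0.a,P0.b)
|TSO outcomes| = 3

P0.a=0 P0.b=0
P0.a=0 P0.b=2
P0.a=1 P0.b=2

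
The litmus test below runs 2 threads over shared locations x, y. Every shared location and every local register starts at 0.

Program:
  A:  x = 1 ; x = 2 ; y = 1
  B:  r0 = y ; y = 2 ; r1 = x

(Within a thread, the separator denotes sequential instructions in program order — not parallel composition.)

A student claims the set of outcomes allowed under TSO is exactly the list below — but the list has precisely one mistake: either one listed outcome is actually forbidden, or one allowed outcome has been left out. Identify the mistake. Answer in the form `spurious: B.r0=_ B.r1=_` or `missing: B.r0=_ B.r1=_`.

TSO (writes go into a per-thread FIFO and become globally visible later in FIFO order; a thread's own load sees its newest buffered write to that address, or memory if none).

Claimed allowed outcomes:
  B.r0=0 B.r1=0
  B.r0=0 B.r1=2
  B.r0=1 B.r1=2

outcome vector order: (B.r0,B.r1)
under TSO → <0 0>; <0 1>; <0 2>; <1 2>
TSO∖claimed = {<0 1>}

missing: B.r0=0 B.r1=1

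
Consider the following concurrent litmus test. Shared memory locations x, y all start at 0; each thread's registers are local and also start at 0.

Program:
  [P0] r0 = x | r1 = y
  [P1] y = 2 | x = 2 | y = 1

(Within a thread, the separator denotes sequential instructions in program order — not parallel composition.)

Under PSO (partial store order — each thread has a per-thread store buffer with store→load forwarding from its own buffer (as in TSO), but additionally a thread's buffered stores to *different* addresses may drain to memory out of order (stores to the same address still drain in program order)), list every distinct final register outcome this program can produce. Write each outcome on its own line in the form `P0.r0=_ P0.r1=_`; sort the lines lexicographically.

P0.r0=0 P0.r1=0
P0.r0=0 P0.r1=1
P0.r0=0 P0.r1=2
P0.r0=2 P0.r1=0
P0.r0=2 P0.r1=1
P0.r0=2 P0.r1=2

outcome vector order: (P0.r0,P0.r1)
|PSO outcomes| = 6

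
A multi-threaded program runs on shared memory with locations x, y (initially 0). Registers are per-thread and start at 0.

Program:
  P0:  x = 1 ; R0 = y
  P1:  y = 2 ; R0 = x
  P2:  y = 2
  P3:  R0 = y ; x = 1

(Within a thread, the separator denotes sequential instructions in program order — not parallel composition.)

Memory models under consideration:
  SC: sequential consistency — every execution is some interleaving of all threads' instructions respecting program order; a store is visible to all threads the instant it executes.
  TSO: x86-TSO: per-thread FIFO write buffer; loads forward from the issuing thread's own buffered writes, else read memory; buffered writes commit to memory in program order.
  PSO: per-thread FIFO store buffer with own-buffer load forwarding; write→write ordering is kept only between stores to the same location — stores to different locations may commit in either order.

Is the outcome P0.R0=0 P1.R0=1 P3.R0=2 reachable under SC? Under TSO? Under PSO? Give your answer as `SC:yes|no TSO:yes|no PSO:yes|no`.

SC:yes TSO:yes PSO:yes

outcome vector order: (P0.R0,P1.R0,P3.R0)
SC (6): 0/1/0, 0/1/2, 2/0/0, 2/0/2, 2/1/0, 2/1/2
TSO (8): 0/0/0, 0/0/2, 0/1/0, 0/1/2, 2/0/0, 2/0/2, 2/1/0, 2/1/2
PSO (8): 0/0/0, 0/0/2, 0/1/0, 0/1/2, 2/0/0, 2/0/2, 2/1/0, 2/1/2
target 0/1/2 ∈ {SC,TSO,PSO}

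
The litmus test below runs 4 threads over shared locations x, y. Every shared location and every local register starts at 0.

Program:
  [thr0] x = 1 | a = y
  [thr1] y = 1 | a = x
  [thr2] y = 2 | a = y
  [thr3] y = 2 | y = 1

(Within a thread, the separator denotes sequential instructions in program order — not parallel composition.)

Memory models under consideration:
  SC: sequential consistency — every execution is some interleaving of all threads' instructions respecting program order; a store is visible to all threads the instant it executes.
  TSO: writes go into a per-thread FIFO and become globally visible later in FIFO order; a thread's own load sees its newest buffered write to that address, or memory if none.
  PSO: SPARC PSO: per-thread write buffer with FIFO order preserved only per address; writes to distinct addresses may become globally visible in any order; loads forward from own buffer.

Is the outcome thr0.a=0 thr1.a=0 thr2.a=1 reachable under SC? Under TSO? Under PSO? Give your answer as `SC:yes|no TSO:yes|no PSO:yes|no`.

SC:no TSO:yes PSO:yes

outcome vector order: (thr0.a,thr1.a,thr2.a)
under SC → 0/1/1; 0/1/2; 1/0/1; 1/0/2; 1/1/1; 1/1/2; 2/0/1; 2/0/2; 2/1/1; 2/1/2
under TSO → 0/0/1; 0/0/2; 0/1/1; 0/1/2; 1/0/1; 1/0/2; 1/1/1; 1/1/2; 2/0/1; 2/0/2; 2/1/1; 2/1/2
under PSO → 0/0/1; 0/0/2; 0/1/1; 0/1/2; 1/0/1; 1/0/2; 1/1/1; 1/1/2; 2/0/1; 2/0/2; 2/1/1; 2/1/2
target 0/0/1 ∈ {TSO,PSO}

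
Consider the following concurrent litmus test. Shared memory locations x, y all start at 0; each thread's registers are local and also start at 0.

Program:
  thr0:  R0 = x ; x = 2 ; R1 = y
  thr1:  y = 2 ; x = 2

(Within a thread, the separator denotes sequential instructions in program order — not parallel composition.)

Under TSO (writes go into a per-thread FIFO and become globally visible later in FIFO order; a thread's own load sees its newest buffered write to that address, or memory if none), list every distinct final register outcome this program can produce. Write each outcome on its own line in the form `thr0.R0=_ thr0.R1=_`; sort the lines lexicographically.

outcome vector order: (thr0.R0,thr0.R1)
|TSO outcomes| = 3

thr0.R0=0 thr0.R1=0
thr0.R0=0 thr0.R1=2
thr0.R0=2 thr0.R1=2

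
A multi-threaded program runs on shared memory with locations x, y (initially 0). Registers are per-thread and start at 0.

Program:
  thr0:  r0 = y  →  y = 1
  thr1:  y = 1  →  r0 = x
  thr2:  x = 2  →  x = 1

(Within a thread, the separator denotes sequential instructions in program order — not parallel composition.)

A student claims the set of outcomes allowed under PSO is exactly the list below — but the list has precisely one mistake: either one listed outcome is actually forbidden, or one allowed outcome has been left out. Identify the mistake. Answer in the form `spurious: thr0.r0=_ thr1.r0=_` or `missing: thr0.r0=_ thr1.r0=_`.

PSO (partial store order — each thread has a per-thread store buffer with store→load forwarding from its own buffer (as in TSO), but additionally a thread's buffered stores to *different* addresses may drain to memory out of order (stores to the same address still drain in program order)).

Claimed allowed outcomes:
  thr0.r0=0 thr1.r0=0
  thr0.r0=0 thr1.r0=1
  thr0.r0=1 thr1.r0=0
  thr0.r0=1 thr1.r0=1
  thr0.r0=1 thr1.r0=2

outcome vector order: (thr0.r0,thr1.r0)
[PSO] allowed = {0/0 0/1 0/2 1/0 1/1 1/2}
PSO∖claimed = {0/2}

missing: thr0.r0=0 thr1.r0=2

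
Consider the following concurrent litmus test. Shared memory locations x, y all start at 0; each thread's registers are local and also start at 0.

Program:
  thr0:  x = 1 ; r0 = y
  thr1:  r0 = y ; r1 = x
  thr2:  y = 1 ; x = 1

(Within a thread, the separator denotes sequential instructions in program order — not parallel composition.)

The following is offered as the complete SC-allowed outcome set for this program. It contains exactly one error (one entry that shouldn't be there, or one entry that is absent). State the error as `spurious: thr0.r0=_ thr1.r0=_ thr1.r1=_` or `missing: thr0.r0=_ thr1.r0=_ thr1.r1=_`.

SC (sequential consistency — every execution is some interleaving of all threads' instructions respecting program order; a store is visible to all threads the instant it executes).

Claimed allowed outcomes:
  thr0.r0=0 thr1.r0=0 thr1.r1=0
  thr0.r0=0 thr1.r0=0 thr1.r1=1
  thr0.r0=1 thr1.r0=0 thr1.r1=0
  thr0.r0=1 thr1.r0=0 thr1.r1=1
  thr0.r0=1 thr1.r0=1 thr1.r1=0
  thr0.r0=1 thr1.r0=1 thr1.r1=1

missing: thr0.r0=0 thr1.r0=1 thr1.r1=1

outcome vector order: (thr0.r0,thr1.r0,thr1.r1)
SC: 7 outcomes — {0/0/0; 0/0/1; 0/1/1; 1/0/0; 1/0/1; 1/1/0; 1/1/1}
SC∖claimed = {0/1/1}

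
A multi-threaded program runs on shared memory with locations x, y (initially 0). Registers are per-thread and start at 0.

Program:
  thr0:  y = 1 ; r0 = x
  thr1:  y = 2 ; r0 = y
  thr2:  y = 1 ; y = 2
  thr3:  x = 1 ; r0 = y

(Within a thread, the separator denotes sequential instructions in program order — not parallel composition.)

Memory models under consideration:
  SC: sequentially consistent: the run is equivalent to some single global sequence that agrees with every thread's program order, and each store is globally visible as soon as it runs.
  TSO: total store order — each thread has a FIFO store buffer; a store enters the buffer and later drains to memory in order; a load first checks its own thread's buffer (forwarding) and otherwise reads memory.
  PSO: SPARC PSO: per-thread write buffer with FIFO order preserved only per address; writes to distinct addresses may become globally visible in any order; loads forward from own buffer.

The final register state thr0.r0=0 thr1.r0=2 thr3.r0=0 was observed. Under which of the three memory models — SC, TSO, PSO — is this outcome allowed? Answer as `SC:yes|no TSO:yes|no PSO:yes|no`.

outcome vector order: (thr0.r0,thr1.r0,thr3.r0)
SC: 10 outcomes — {(0,1,1), (0,1,2), (0,2,1), (0,2,2), (1,1,0), (1,1,1), (1,1,2), (1,2,0), (1,2,1), (1,2,2)}
TSO: 12 outcomes — {(0,1,0), (0,1,1), (0,1,2), (0,2,0), (0,2,1), (0,2,2), (1,1,0), (1,1,1), (1,1,2), (1,2,0), (1,2,1), (1,2,2)}
PSO: 12 outcomes — {(0,1,0), (0,1,1), (0,1,2), (0,2,0), (0,2,1), (0,2,2), (1,1,0), (1,1,1), (1,1,2), (1,2,0), (1,2,1), (1,2,2)}
target (0,2,0) ∈ {TSO,PSO}

SC:no TSO:yes PSO:yes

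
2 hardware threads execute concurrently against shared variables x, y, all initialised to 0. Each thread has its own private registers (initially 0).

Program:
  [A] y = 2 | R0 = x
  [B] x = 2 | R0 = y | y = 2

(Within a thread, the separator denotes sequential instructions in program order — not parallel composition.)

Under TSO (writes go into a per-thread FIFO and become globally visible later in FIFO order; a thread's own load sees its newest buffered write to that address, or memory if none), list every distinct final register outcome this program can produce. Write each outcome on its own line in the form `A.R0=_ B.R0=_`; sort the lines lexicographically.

outcome vector order: (A.R0,B.R0)
|TSO outcomes| = 4

A.R0=0 B.R0=0
A.R0=0 B.R0=2
A.R0=2 B.R0=0
A.R0=2 B.R0=2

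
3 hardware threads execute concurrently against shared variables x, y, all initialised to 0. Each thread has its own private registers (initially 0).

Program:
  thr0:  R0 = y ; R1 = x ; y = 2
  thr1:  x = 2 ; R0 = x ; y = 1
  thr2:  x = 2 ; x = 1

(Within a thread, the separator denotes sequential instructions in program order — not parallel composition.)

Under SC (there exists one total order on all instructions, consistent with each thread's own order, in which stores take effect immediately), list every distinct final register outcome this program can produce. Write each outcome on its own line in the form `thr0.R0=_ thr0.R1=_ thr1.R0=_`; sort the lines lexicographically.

outcome vector order: (thr0.R0,thr0.R1,thr1.R0)
|SC outcomes| = 9

thr0.R0=0 thr0.R1=0 thr1.R0=1
thr0.R0=0 thr0.R1=0 thr1.R0=2
thr0.R0=0 thr0.R1=1 thr1.R0=1
thr0.R0=0 thr0.R1=1 thr1.R0=2
thr0.R0=0 thr0.R1=2 thr1.R0=1
thr0.R0=0 thr0.R1=2 thr1.R0=2
thr0.R0=1 thr0.R1=1 thr1.R0=1
thr0.R0=1 thr0.R1=1 thr1.R0=2
thr0.R0=1 thr0.R1=2 thr1.R0=2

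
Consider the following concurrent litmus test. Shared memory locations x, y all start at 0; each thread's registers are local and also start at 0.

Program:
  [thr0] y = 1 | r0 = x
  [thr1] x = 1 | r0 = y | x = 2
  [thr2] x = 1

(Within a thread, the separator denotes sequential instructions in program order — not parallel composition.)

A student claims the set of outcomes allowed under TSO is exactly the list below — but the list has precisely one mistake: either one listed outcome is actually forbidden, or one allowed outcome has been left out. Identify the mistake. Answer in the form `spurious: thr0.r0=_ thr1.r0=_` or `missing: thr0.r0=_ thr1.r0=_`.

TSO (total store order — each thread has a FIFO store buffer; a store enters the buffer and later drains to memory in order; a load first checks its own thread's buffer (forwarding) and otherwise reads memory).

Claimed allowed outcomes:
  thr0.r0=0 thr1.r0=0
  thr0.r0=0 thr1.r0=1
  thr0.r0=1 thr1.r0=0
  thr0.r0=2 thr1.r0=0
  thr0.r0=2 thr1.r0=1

outcome vector order: (thr0.r0,thr1.r0)
TSO (6): <0 0>; <0 1>; <1 0>; <1 1>; <2 0>; <2 1>
TSO∖claimed = {<1 1>}

missing: thr0.r0=1 thr1.r0=1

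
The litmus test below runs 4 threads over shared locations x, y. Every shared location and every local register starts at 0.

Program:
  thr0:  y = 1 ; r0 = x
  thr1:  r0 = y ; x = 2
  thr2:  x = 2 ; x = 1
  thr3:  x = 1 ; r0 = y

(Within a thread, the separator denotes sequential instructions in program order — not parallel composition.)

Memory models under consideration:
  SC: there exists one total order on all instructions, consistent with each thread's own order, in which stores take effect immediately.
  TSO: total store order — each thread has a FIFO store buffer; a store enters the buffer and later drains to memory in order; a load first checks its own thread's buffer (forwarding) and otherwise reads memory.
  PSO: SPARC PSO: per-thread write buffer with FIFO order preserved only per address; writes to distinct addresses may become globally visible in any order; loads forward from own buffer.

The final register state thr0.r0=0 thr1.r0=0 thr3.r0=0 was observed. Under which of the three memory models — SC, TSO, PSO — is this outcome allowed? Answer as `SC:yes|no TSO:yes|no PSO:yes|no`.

outcome vector order: (thr0.r0,thr1.r0,thr3.r0)
SC (10): 001, 011, 100, 101, 110, 111, 200, 201, 210, 211
TSO (12): 000, 001, 010, 011, 100, 101, 110, 111, 200, 201, 210, 211
PSO (12): 000, 001, 010, 011, 100, 101, 110, 111, 200, 201, 210, 211
target 000 ∈ {TSO,PSO}

SC:no TSO:yes PSO:yes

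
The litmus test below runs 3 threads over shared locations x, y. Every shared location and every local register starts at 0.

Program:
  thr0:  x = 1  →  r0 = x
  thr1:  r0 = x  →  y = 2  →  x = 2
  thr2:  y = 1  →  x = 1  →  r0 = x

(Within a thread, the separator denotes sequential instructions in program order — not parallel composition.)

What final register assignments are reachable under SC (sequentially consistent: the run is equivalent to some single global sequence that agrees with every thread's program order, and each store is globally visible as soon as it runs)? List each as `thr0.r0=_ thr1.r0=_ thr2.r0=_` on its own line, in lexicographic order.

outcome vector order: (thr0.r0,thr1.r0,thr2.r0)
|SC outcomes| = 8

thr0.r0=1 thr1.r0=0 thr2.r0=1
thr0.r0=1 thr1.r0=0 thr2.r0=2
thr0.r0=1 thr1.r0=1 thr2.r0=1
thr0.r0=1 thr1.r0=1 thr2.r0=2
thr0.r0=2 thr1.r0=0 thr2.r0=1
thr0.r0=2 thr1.r0=0 thr2.r0=2
thr0.r0=2 thr1.r0=1 thr2.r0=1
thr0.r0=2 thr1.r0=1 thr2.r0=2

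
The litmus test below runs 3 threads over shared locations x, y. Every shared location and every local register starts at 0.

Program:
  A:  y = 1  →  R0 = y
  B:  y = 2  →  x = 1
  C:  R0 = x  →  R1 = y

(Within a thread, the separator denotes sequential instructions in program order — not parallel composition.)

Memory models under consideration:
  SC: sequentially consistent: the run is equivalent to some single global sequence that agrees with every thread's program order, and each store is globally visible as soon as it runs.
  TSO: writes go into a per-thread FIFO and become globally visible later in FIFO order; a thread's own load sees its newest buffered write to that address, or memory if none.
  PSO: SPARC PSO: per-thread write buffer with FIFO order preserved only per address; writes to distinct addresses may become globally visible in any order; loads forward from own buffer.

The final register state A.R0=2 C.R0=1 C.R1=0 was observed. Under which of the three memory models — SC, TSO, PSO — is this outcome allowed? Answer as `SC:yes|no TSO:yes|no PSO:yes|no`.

SC:no TSO:no PSO:yes

outcome vector order: (A.R0,C.R0,C.R1)
[SC] allowed = {(1,0,0) (1,0,1) (1,0,2) (1,1,1) (1,1,2) (2,0,0) (2,0,1) (2,0,2) (2,1,2)}
[TSO] allowed = {(1,0,0) (1,0,1) (1,0,2) (1,1,1) (1,1,2) (2,0,0) (2,0,1) (2,0,2) (2,1,2)}
[PSO] allowed = {(1,0,0) (1,0,1) (1,0,2) (1,1,0) (1,1,1) (1,1,2) (2,0,0) (2,0,1) (2,0,2) (2,1,0) (2,1,1) (2,1,2)}
target (2,1,0) ∈ {PSO}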